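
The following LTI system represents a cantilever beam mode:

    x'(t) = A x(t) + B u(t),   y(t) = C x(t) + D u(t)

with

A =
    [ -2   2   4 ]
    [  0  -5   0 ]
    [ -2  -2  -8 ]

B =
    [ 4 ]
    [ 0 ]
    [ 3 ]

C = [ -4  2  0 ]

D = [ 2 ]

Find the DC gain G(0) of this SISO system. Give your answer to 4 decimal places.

-5.3333

G(0) = C(-A)^{-1}B + D = -C A^{-1} B + D.
det A = -120, so A^{-1} = (1/-120)·adj(A) = [[-1/3, -1/15, -1/6], [0, -1/5, 0], [1/12, 1/15, -1/12]]
A^{-1} B = [-11/6, 0, 1/12]^T
C A^{-1} B = 22/3
G(0) = D - C A^{-1} B = 2 - (22/3) = -16/3 ≈ -5.3333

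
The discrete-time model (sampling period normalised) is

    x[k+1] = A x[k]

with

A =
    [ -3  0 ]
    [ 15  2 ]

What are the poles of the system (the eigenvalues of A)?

-3, 2

det(zI - A) = z^2 - (tr A)z + det A, with tr A = (-3) + 2 = -1 and det A = (-3)·2 - 0·15 = -6 - 0 = -6.
So p(z) = det(zI - A) = z^2 + z - 6.
Factor z^2 + z - 6: two numbers with sum -1 and product -6 are 2 and -3, so z^2 + z - 6 = (z - 2)(z + 3).
Hence p(z) = (z - 2) (z + 3), with roots -3, 2.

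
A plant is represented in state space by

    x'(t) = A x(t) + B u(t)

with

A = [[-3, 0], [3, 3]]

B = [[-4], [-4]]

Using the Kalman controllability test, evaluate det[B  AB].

AB = [[12], [-24]]
Controllability matrix C = [B  AB] = [[-4, 12], [-4, -24]]
det(C) = (-4)·(-24) - 12·(-4) = 96 - (-48) = 144
Since det(C) ≠ 0, rank(C) = 2 and the system is completely controllable.

144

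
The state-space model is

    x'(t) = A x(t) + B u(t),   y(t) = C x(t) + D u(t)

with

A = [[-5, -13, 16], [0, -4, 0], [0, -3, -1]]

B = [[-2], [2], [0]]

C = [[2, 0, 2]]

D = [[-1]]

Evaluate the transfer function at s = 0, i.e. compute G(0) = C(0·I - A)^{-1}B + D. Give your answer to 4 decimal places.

-17.0000

G(0) = C(-A)^{-1}B + D = -C A^{-1} B + D.
det A = -20, so A^{-1} = (1/-20)·adj(A) = [[-1/5, 61/20, -16/5], [0, -1/4, 0], [0, 3/4, -1]]
A^{-1} B = [13/2, -1/2, 3/2]^T
C A^{-1} B = 16
G(0) = D - C A^{-1} B = -1 - (16) = -17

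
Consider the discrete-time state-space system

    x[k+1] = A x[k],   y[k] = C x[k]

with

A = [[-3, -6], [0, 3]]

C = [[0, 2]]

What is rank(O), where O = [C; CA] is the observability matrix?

1

CA = [[0, 6]]
Observability matrix O = [C; CA] = [[0, 2], [0, 6]]
Every row of O is a scalar multiple of row 1 = [0, 2] (multipliers 1, 3), so the rows span a one-dimensional space.
O ≠ 0, hence rank(O) = 1.
rank(O) = 1 < n = 2, so the pair (A, C) is not completely observable.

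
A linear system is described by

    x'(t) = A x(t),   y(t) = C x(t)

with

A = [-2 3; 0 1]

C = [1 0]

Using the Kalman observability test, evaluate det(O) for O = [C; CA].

CA = [[-2, 3]]
Observability matrix O = [C; CA] = [[1, 0], [-2, 3]]
det(O) = 1·3 - 0·(-2) = 3 - 0 = 3
Since det(O) ≠ 0, rank(O) = 2 and the system is completely observable.

3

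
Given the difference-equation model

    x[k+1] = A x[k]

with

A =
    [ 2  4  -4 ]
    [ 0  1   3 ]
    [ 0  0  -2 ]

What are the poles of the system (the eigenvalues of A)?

det(zI - A) = z^3 - (tr A)z^2 + (M11 + M22 + M33)z - det A, where Mii is the 2×2 principal minor of A obtained by deleting row i and column i.
tr A = 2 + 1 + (-2) = 1; M11 = 1·(-2) - 3·0 = -2 - 0 = -2; M22 = 2·(-2) - (-4)·0 = -4 - 0 = -4; M33 = 2·1 - 4·0 = 2 - 0 = 2; sum of minors = -4.
det A = 2·(1·(-2) - 3·0) - 4·(0·(-2) - 3·0) + (-4)·(0·0 - 1·0) = 2·(-2) - 4·0 + (-4)·0 = -4.
So p(z) = det(zI - A) = z^3 - z^2 - 4z + 4.
Rational-root test: any integer root divides 4. Testing small divisors, z = 1 works: p(1) = 1 + (-1) + (-4) + 4 = 0, so (z - 1) is a factor.
Dividing, p(z) = (z - 1)(z^2 - 4).
Factor z^2 - 4: two numbers with sum 0 and product -4 are 2 and -2, so z^2 - 4 = (z - 2)(z + 2).
Hence p(z) = (z - 2) (z - 1) (z + 2), with roots -2, 1, 2.

-2, 1, 2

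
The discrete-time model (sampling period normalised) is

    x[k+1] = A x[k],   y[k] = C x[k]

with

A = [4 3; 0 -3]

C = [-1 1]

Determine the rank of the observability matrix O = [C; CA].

CA = [[-4, -6]]
Observability matrix O = [C; CA] = [[-1, 1], [-4, -6]]
det(O) = (-1)·(-6) - 1·(-4) = 6 - (-4) = 10 ≠ 0, so rank(O) = 2.
rank(O) = 2 = n, so the pair (A, C) is completely observable.

2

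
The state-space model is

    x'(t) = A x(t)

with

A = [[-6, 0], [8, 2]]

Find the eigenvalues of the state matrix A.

-6, 2

det(sI - A) = s^2 - (tr A)s + det A, with tr A = (-6) + 2 = -4 and det A = (-6)·2 - 0·8 = -12 - 0 = -12.
So p(s) = det(sI - A) = s^2 + 4s - 12.
Factor s^2 + 4s - 12: two numbers with sum -4 and product -12 are 2 and -6, so s^2 + 4s - 12 = (s - 2)(s + 6).
Hence p(s) = (s - 2) (s + 6), with roots -6, 2.
At least one eigenvalue has non-negative real part, so the system is not asymptotically stable.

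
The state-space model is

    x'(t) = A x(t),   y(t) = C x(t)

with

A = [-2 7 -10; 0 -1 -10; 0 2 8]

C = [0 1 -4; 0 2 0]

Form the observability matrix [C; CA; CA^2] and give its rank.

CA = [[0, -9, -42], [0, -2, -20]]
CA^2 = [[0, -75, -246], [0, -38, -140]]
Observability matrix O = [C; CA; CA^2] = [[0, 1, -4], [0, 2, 0], [0, -9, -42], [0, -2, -20], [0, -75, -246], [0, -38, -140]]
Column 1 of O is identically zero, so rank(O) ≤ 2.
The 2×2 minor from rows 1, 2, columns 2, 3 is 1·0 - (-4)·2 = 0 - (-8) = 8 ≠ 0, so rank(O) = 2.
rank(O) = 2 < n = 3, so the pair (A, C) is not completely observable.

2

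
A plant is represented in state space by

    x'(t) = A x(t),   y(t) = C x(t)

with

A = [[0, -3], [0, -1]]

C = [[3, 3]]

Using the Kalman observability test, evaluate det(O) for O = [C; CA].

CA = [[0, -12]]
Observability matrix O = [C; CA] = [[3, 3], [0, -12]]
det(O) = 3·(-12) - 3·0 = -36 - 0 = -36
Since det(O) ≠ 0, rank(O) = 2 and the system is completely observable.

-36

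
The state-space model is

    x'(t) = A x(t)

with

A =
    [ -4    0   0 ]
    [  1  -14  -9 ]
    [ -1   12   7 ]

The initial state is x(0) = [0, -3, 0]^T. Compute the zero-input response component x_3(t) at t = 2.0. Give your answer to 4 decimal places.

-0.2192

det(sI - A) = s^3 - (tr A)s^2 + (M11 + M22 + M33)s - det A, where Mii is the 2×2 principal minor of A obtained by deleting row i and column i.
tr A = (-4) + (-14) + 7 = -11; M11 = (-14)·7 - (-9)·12 = -98 - (-108) = 10; M22 = (-4)·7 - 0·(-1) = -28 - 0 = -28; M33 = (-4)·(-14) - 0·1 = 56 - 0 = 56; sum of minors = 38.
det A = (-4)·((-14)·7 - (-9)·12) - 0·(1·7 - (-9)·(-1)) + 0·(1·12 - (-14)·(-1)) = (-4)·10 - 0·(-2) + 0·(-2) = -40.
So p(s) = det(sI - A) = s^3 + 11s^2 + 38s + 40.
Rational-root test: any integer root divides 40. Testing small divisors, s = -2 works: p(-2) = -8 + 44 + (-76) + 40 = 0, so (s + 2) is a factor.
Dividing, p(s) = (s + 2)(s^2 + 9s + 20).
Factor s^2 + 9s + 20: two numbers with sum -9 and product 20 are -4 and -5, so s^2 + 9s + 20 = (s + 4)(s + 5).
Hence p(s) = (s + 2) (s + 4) (s + 5), with roots -5, -4, -2.
The eigenvalues -5, -4, -2 are distinct and real, so A is diagonalisable and x(t) = e^{At} x(0) = V diag(e^{λ_i t}) V^{-1} x(0), where the columns of V are the eigenvectors.
λ = -5: A - (-5)I = [[1, 0, 0], [1, -9, -9], [-1, 12, 12]]. v must be orthogonal to every row; (row 1) × (row 2) = [0, 9, -9], so take v_1 = [0, 1, -1]^T.
λ = -4: A - (-4)I = [[0, 0, 0], [1, -10, -9], [-1, 12, 11]]. v must be orthogonal to every row; (row 2) × (row 3) = [-2, -2, 2], so take v_2 = [1, 1, -1]^T.
λ = -2: A - (-2)I = [[-2, 0, 0], [1, -12, -9], [-1, 12, 9]]. v must be orthogonal to every row; (row 1) × (row 2) = [0, -18, 24], so take v_3 = [0, -3, 4]^T.
V = [v_1 v_2 v_3] = [[0, 1, 0], [1, 1, -3], [-1, -1, 4]] has det V = -1, so V^{-1} = adj(V)/det V = [[-1, 4, 3], [1, 0, 0], [0, 1, 1]].
Modal coordinates z(0) = V^{-1} x(0): (-1)·0 + 4·(-3) + 3·0 = -12; 1·0 + 0·(-3) + 0·0 = 0; 0·0 + 1·(-3) + 1·0 = -3; so z(0) = [-12, 0, -3]^T.
x_3(t) = Σ_i (v_i)_3 · z_i(0) · e^{λ_i t} (row 3 of V times the modal terms).
x_3(2.0) = (-1)·(-12)·e^{-5·2.0} + (-1)·0·e^{-4·2.0} + 4·(-3)·e^{-2·2.0} = 12·0.00004540 + 0·0.00033546 + (-12)·0.01831564 = -0.2192.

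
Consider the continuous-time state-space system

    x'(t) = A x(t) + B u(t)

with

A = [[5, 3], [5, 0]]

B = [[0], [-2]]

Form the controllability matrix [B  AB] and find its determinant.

AB = [[-6], [0]]
Controllability matrix C = [B  AB] = [[0, -6], [-2, 0]]
det(C) = 0·0 - (-6)·(-2) = 0 - 12 = -12
Since det(C) ≠ 0, rank(C) = 2 and the system is completely controllable.

-12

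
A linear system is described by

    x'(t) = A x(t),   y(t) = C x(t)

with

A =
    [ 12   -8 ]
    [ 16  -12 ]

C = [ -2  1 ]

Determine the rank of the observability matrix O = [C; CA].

CA = [[-8, 4]]
Observability matrix O = [C; CA] = [[-2, 1], [-8, 4]]
Every row of O is a scalar multiple of row 1 = [-2, 1] (multipliers 1, 4), so the rows span a one-dimensional space.
O ≠ 0, hence rank(O) = 1.
rank(O) = 1 < n = 2, so the pair (A, C) is not completely observable.

1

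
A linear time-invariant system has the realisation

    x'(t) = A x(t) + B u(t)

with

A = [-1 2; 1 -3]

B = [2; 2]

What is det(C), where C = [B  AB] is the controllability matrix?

AB = [[2], [-4]]
Controllability matrix C = [B  AB] = [[2, 2], [2, -4]]
det(C) = 2·(-4) - 2·2 = -8 - 4 = -12
Since det(C) ≠ 0, rank(C) = 2 and the system is completely controllable.

-12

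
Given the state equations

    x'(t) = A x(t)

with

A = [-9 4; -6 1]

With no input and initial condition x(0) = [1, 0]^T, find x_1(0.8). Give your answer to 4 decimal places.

det(sI - A) = s^2 - (tr A)s + det A, with tr A = (-9) + 1 = -8 and det A = (-9)·1 - 4·(-6) = -9 - (-24) = 15.
So p(s) = det(sI - A) = s^2 + 8s + 15.
Factor s^2 + 8s + 15: two numbers with sum -8 and product 15 are -3 and -5, so s^2 + 8s + 15 = (s + 3)(s + 5).
Hence p(s) = (s + 3) (s + 5), with roots -5, -3.
The eigenvalues -5, -3 are distinct and real, so A is diagonalisable and x(t) = e^{At} x(0) = V diag(e^{λ_i t}) V^{-1} x(0), where the columns of V are the eigenvectors.
λ = -5: A - (-5)I = [[-4, 4], [-6, 6]]. Row 1 gives (-4)·v1 + 4·v2 = 0, so take v_1 = [1, 1]^T.
λ = -3: A - (-3)I = [[-6, 4], [-6, 4]]. Row 1 gives (-6)·v1 + 4·v2 = 0, so take v_2 = [2, 3]^T.
V = [v_1 v_2] = [[1, 2], [1, 3]] has det V = 1, so V^{-1} = adj(V)/det V = [[3, -2], [-1, 1]].
Modal coordinates z(0) = V^{-1} x(0): 3·1 + (-2)·0 = 3; (-1)·1 + 1·0 = -1; so z(0) = [3, -1]^T.
x_1(t) = Σ_i (v_i)_1 · z_i(0) · e^{λ_i t} (row 1 of V times the modal terms).
x_1(0.8) = 1·3·e^{-5·0.8} + 2·(-1)·e^{-3·0.8} = 3·0.018316 + (-2)·0.090718 = -0.1265.

-0.1265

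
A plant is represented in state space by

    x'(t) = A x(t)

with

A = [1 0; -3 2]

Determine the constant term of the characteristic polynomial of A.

For a 2×2 matrix, det(sI - A) = s^2 - (tr A)s + det A.
tr A = 3, det A = 2.
So p(s) = s^2 - 3s + 2.
The constant term is 2.

2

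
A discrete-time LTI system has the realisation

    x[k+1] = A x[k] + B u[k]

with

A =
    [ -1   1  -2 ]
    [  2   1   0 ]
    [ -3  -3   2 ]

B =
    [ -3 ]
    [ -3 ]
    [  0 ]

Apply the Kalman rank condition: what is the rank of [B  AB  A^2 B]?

3

AB = [[0], [-9], [18]]
A^2B = [[-45], [-9], [63]]
Controllability matrix C = [B  AB  A^2B] = [[-3, 0, -45], [-3, -9, -9], [0, 18, 63]]
det(C) = (-3)·((-9)·63 - (-9)·18) - 0·((-3)·63 - (-9)·0) + (-45)·((-3)·18 - (-9)·0) = (-3)·(-405) - 0·(-189) + (-45)·(-54) = 3645 ≠ 0, so rank(C) = 3.
rank(C) = 3 = n, so the pair (A, B) is completely controllable.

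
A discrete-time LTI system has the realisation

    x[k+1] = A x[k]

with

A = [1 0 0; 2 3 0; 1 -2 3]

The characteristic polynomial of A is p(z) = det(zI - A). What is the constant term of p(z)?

-9

Expand det(zI - A) for the 3×3 matrix.
p(z) = z^3 - 7z^2 + 15z - 9.
(Check: constant term = det(-A) = (-1)^3 det A = -9; coefficient of z^2 = -tr A = -7.)
The constant term is -9.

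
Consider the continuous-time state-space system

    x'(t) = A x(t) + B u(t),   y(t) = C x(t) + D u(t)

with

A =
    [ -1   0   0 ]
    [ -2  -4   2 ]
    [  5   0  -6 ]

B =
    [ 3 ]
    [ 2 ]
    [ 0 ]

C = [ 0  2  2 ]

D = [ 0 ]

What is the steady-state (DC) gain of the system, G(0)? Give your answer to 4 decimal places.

G(0) = C(-A)^{-1}B + D = -C A^{-1} B + D.
det A = -24, so A^{-1} = (1/-24)·adj(A) = [[-1, 0, 0], [1/12, -1/4, -1/12], [-5/6, 0, -1/6]]
A^{-1} B = [-3, -1/4, -5/2]^T
C A^{-1} B = -11/2
G(0) = D - C A^{-1} B = 0 - (-11/2) = 11/2 ≈ 5.5000

5.5000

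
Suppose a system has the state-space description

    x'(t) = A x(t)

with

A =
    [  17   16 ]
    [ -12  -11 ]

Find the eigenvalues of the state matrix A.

1, 5

det(sI - A) = s^2 - (tr A)s + det A, with tr A = 17 + (-11) = 6 and det A = 17·(-11) - 16·(-12) = -187 - (-192) = 5.
So p(s) = det(sI - A) = s^2 - 6s + 5.
Factor s^2 - 6s + 5: two numbers with sum 6 and product 5 are 5 and 1, so s^2 - 6s + 5 = (s - 5)(s - 1).
Hence p(s) = (s - 5) (s - 1), with roots 1, 5.
At least one eigenvalue has non-negative real part, so the system is not asymptotically stable.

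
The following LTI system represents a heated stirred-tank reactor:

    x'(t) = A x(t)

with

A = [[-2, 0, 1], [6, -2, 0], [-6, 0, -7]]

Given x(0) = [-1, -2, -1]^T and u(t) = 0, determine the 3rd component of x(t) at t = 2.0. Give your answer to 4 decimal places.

0.0023

det(sI - A) = s^3 - (tr A)s^2 + (M11 + M22 + M33)s - det A, where Mii is the 2×2 principal minor of A obtained by deleting row i and column i.
tr A = (-2) + (-2) + (-7) = -11; M11 = (-2)·(-7) - 0·0 = 14 - 0 = 14; M22 = (-2)·(-7) - 1·(-6) = 14 - (-6) = 20; M33 = (-2)·(-2) - 0·6 = 4 - 0 = 4; sum of minors = 38.
det A = (-2)·((-2)·(-7) - 0·0) - 0·(6·(-7) - 0·(-6)) + 1·(6·0 - (-2)·(-6)) = (-2)·14 - 0·(-42) + 1·(-12) = -40.
So p(s) = det(sI - A) = s^3 + 11s^2 + 38s + 40.
Rational-root test: any integer root divides 40. Testing small divisors, s = -2 works: p(-2) = -8 + 44 + (-76) + 40 = 0, so (s + 2) is a factor.
Dividing, p(s) = (s + 2)(s^2 + 9s + 20).
Factor s^2 + 9s + 20: two numbers with sum -9 and product 20 are -4 and -5, so s^2 + 9s + 20 = (s + 4)(s + 5).
Hence p(s) = (s + 2) (s + 4) (s + 5), with roots -5, -4, -2.
The eigenvalues -5, -4, -2 are distinct and real, so A is diagonalisable and x(t) = e^{At} x(0) = V diag(e^{λ_i t}) V^{-1} x(0), where the columns of V are the eigenvectors.
λ = -5: A - (-5)I = [[3, 0, 1], [6, 3, 0], [-6, 0, -2]]. v must be orthogonal to every row; (row 1) × (row 2) = [-3, 6, 9], so take v_1 = [1, -2, -3]^T.
λ = -4: A - (-4)I = [[2, 0, 1], [6, 2, 0], [-6, 0, -3]]. v must be orthogonal to every row; (row 1) × (row 2) = [-2, 6, 4], so take v_2 = [-1, 3, 2]^T.
λ = -2: A - (-2)I = [[0, 0, 1], [6, 0, 0], [-6, 0, -5]]. v must be orthogonal to every row; (row 1) × (row 2) = [0, 6, 0], so take v_3 = [0, 1, 0]^T.
V = [v_1 v_2 v_3] = [[1, -1, 0], [-2, 3, 1], [-3, 2, 0]] has det V = 1, so V^{-1} = adj(V)/det V = [[-2, 0, -1], [-3, 0, -1], [5, 1, 1]].
Modal coordinates z(0) = V^{-1} x(0): (-2)·(-1) + 0·(-2) + (-1)·(-1) = 3; (-3)·(-1) + 0·(-2) + (-1)·(-1) = 4; 5·(-1) + 1·(-2) + 1·(-1) = -8; so z(0) = [3, 4, -8]^T.
x_3(t) = Σ_i (v_i)_3 · z_i(0) · e^{λ_i t} (row 3 of V times the modal terms).
x_3(2.0) = (-3)·3·e^{-5·2.0} + 2·4·e^{-4·2.0} + 0·(-8)·e^{-2·2.0} = (-9)·0.000045 + 8·0.000335 + 0·0.018316 = 0.0023.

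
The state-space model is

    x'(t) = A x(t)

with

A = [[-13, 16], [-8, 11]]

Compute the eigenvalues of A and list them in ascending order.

det(sI - A) = s^2 - (tr A)s + det A, with tr A = (-13) + 11 = -2 and det A = (-13)·11 - 16·(-8) = -143 - (-128) = -15.
So p(s) = det(sI - A) = s^2 + 2s - 15.
Factor s^2 + 2s - 15: two numbers with sum -2 and product -15 are 3 and -5, so s^2 + 2s - 15 = (s - 3)(s + 5).
Hence p(s) = (s - 3) (s + 5), with roots -5, 3.
At least one eigenvalue has non-negative real part, so the system is not asymptotically stable.

-5, 3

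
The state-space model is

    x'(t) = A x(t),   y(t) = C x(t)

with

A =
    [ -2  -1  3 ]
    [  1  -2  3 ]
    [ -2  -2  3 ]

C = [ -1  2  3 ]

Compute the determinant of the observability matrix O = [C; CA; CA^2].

-1464

CA = [[-2, -9, 12]]
CA^2 = [[-29, -4, 3]]
Observability matrix O = [C; CA; CA^2] = [[-1, 2, 3], [-2, -9, 12], [-29, -4, 3]]
Expanding along the first row, det(O) = (-1)·((-9)·3 - 12·(-4)) - 2·((-2)·3 - 12·(-29)) + 3·((-2)·(-4) - (-9)·(-29)) = (-1)·21 - 2·342 + 3·(-253) = -1464
Since det(O) ≠ 0, rank(O) = 3 and the system is completely observable.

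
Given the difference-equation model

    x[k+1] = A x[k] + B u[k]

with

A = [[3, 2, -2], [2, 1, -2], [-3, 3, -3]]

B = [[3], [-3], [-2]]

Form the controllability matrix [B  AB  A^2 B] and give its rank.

3

AB = [[7], [7], [-12]]
A^2B = [[59], [45], [36]]
Controllability matrix C = [B  AB  A^2B] = [[3, 7, 59], [-3, 7, 45], [-2, -12, 36]]
det(C) = 3·(7·36 - 45·(-12)) - 7·((-3)·36 - 45·(-2)) + 59·((-3)·(-12) - 7·(-2)) = 3·792 - 7·(-18) + 59·50 = 5452 ≠ 0, so rank(C) = 3.
rank(C) = 3 = n, so the pair (A, B) is completely controllable.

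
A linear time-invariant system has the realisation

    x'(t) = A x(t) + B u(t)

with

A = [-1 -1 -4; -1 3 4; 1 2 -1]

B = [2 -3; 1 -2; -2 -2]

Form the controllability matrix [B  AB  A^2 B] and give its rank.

3

AB = [[5, 13], [-7, -11], [6, -5]]
A^2B = [[-22, 18], [-2, -66], [-15, -4]]
Controllability matrix C = [B  AB  A^2B] = [[2, -3, 5, 13, -22, 18], [1, -2, -7, -11, -2, -66], [-2, -2, 6, -5, -15, -4]]
Take the 3×3 submatrix of C formed by columns 1, 2, 3: [[2, -3, 5], [1, -2, -7], [-2, -2, 6]]. Its determinant is 2·((-2)·6 - (-7)·(-2)) - (-3)·(1·6 - (-7)·(-2)) + 5·(1·(-2) - (-2)·(-2)) = 2·(-26) - (-3)·(-8) + 5·(-6) = -106 ≠ 0.
So rank(C) ≥ 3; since C has 3 rows, rank(C) = 3.
rank(C) = 3 = n, so the pair (A, B) is completely controllable.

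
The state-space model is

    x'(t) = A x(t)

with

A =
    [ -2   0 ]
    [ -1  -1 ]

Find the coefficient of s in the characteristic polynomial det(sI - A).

For a 2×2 matrix, det(sI - A) = s^2 - (tr A)s + det A.
tr A = -3, det A = 2.
So p(s) = s^2 + 3s + 2.
The coefficient of s is 3.

3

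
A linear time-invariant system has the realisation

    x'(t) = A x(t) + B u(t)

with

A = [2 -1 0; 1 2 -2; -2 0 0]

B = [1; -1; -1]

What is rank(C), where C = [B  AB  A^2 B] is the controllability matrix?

3

AB = [[3], [1], [-2]]
A^2B = [[5], [9], [-6]]
Controllability matrix C = [B  AB  A^2B] = [[1, 3, 5], [-1, 1, 9], [-1, -2, -6]]
det(C) = 1·(1·(-6) - 9·(-2)) - 3·((-1)·(-6) - 9·(-1)) + 5·((-1)·(-2) - 1·(-1)) = 1·12 - 3·15 + 5·3 = -18 ≠ 0, so rank(C) = 3.
rank(C) = 3 = n, so the pair (A, B) is completely controllable.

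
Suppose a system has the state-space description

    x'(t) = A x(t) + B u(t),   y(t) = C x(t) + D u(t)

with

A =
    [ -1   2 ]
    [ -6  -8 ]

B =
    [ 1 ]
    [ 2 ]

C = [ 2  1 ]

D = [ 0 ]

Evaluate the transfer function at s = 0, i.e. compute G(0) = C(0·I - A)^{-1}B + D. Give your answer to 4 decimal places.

1.0000

G(0) = C(-A)^{-1}B + D = -C A^{-1} B + D.
det A = 20, so A^{-1} = (1/20)·adj(A) = [[-2/5, -1/10], [3/10, -1/20]]
A^{-1} B = [-3/5, 1/5]^T
C A^{-1} B = -1
G(0) = D - C A^{-1} B = 0 - (-1) = 1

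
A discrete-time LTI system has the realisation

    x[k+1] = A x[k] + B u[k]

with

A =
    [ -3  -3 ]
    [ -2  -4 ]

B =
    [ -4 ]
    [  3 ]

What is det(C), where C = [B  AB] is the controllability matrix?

7

AB = [[3], [-4]]
Controllability matrix C = [B  AB] = [[-4, 3], [3, -4]]
det(C) = (-4)·(-4) - 3·3 = 16 - 9 = 7
Since det(C) ≠ 0, rank(C) = 2 and the system is completely controllable.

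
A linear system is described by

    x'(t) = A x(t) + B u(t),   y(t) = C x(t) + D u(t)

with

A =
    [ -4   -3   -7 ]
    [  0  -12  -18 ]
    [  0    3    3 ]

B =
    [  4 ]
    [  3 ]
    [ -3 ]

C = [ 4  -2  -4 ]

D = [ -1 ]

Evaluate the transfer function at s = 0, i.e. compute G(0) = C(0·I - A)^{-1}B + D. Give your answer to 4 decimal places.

7.0000

G(0) = C(-A)^{-1}B + D = -C A^{-1} B + D.
det A = -72, so A^{-1} = (1/-72)·adj(A) = [[-1/4, 1/6, 5/12], [0, 1/6, 1], [0, -1/6, -2/3]]
A^{-1} B = [-7/4, -5/2, 3/2]^T
C A^{-1} B = -8
G(0) = D - C A^{-1} B = -1 - (-8) = 7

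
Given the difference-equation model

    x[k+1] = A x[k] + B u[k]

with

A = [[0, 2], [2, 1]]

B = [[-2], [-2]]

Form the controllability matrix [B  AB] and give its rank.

AB = [[-4], [-6]]
Controllability matrix C = [B  AB] = [[-2, -4], [-2, -6]]
det(C) = (-2)·(-6) - (-4)·(-2) = 12 - 8 = 4 ≠ 0, so rank(C) = 2.
rank(C) = 2 = n, so the pair (A, B) is completely controllable.

2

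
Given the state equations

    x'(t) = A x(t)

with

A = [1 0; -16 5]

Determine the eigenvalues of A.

1, 5

det(sI - A) = s^2 - (tr A)s + det A, with tr A = 1 + 5 = 6 and det A = 1·5 - 0·(-16) = 5 - 0 = 5.
So p(s) = det(sI - A) = s^2 - 6s + 5.
Factor s^2 - 6s + 5: two numbers with sum 6 and product 5 are 5 and 1, so s^2 - 6s + 5 = (s - 5)(s - 1).
Hence p(s) = (s - 5) (s - 1), with roots 1, 5.
At least one eigenvalue has non-negative real part, so the system is not asymptotically stable.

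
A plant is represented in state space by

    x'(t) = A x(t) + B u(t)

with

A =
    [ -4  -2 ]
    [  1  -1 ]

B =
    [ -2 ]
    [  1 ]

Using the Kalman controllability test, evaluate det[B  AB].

0

AB = [[6], [-3]]
Controllability matrix C = [B  AB] = [[-2, 6], [1, -3]]
det(C) = (-2)·(-3) - 6·1 = 6 - 6 = 0
Since det(C) = 0, rank(C) < 2 and the system is not completely controllable.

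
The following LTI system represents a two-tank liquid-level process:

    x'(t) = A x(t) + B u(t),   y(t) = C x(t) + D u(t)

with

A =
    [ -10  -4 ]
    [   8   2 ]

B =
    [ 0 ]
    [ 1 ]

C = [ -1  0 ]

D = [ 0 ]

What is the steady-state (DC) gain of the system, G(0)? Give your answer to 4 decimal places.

0.3333

G(0) = C(-A)^{-1}B + D = -C A^{-1} B + D.
det A = 12, so A^{-1} = (1/12)·adj(A) = [[1/6, 1/3], [-2/3, -5/6]]
A^{-1} B = [1/3, -5/6]^T
C A^{-1} B = -1/3
G(0) = D - C A^{-1} B = 0 - (-1/3) = 1/3 ≈ 0.3333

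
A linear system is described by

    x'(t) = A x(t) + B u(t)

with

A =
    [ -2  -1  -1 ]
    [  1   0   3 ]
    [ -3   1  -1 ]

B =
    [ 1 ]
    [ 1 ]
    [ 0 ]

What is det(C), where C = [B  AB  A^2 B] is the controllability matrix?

16

AB = [[-3], [1], [-2]]
A^2B = [[7], [-9], [12]]
Controllability matrix C = [B  AB  A^2B] = [[1, -3, 7], [1, 1, -9], [0, -2, 12]]
Expanding along the first row, det(C) = 1·(1·12 - (-9)·(-2)) - (-3)·(1·12 - (-9)·0) + 7·(1·(-2) - 1·0) = 1·(-6) - (-3)·12 + 7·(-2) = 16
Since det(C) ≠ 0, rank(C) = 3 and the system is completely controllable.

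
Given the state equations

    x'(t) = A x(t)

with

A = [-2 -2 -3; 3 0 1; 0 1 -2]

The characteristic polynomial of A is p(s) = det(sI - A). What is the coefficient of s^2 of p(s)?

Expand det(sI - A) for the 3×3 matrix.
p(s) = s^3 + 4s^2 + 9s + 19.
(Check: constant term = det(-A) = (-1)^3 det A = 19; coefficient of s^2 = -tr A = 4.)
The coefficient of s^2 is 4.

4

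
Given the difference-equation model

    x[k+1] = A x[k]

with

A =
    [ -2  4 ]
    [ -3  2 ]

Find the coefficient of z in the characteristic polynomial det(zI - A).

For a 2×2 matrix, det(zI - A) = z^2 - (tr A)z + det A.
tr A = 0, det A = 8.
So p(z) = z^2 + 8.
The coefficient of z is 0.

0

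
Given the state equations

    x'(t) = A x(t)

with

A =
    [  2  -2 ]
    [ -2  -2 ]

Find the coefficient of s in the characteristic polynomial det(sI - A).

0

For a 2×2 matrix, det(sI - A) = s^2 - (tr A)s + det A.
tr A = 0, det A = -8.
So p(s) = s^2 - 8.
The coefficient of s is 0.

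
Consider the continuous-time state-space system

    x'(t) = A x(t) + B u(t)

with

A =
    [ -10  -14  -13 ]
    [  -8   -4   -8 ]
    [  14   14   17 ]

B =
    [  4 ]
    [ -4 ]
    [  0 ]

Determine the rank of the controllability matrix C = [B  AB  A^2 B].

AB = [[16], [-16], [0]]
A^2B = [[64], [-64], [0]]
Controllability matrix C = [B  AB  A^2B] = [[4, 16, 64], [-4, -16, -64], [0, 0, 0]]
Every column of C is a scalar multiple of column 1 = [4, -4, 0] (multipliers 1, 4, 16), so the columns span a one-dimensional space.
C ≠ 0, hence rank(C) = 1.
rank(C) = 1 < n = 3, so the pair (A, B) is not completely controllable.

1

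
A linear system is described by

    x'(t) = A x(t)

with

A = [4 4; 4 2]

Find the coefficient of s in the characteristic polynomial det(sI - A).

For a 2×2 matrix, det(sI - A) = s^2 - (tr A)s + det A.
tr A = 6, det A = -8.
So p(s) = s^2 - 6s - 8.
The coefficient of s is -6.

-6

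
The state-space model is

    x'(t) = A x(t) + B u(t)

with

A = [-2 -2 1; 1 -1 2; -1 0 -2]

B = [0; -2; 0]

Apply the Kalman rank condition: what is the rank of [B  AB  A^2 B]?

3

AB = [[4], [2], [0]]
A^2B = [[-12], [2], [-4]]
Controllability matrix C = [B  AB  A^2B] = [[0, 4, -12], [-2, 2, 2], [0, 0, -4]]
det(C) = 0·(2·(-4) - 2·0) - 4·((-2)·(-4) - 2·0) + (-12)·((-2)·0 - 2·0) = 0·(-8) - 4·8 + (-12)·0 = -32 ≠ 0, so rank(C) = 3.
rank(C) = 3 = n, so the pair (A, B) is completely controllable.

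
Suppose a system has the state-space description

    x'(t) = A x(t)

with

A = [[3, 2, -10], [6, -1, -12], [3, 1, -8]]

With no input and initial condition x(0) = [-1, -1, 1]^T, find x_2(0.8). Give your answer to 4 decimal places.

-3.6768

det(sI - A) = s^3 - (tr A)s^2 + (M11 + M22 + M33)s - det A, where Mii is the 2×2 principal minor of A obtained by deleting row i and column i.
tr A = 3 + (-1) + (-8) = -6; M11 = (-1)·(-8) - (-12)·1 = 8 - (-12) = 20; M22 = 3·(-8) - (-10)·3 = -24 - (-30) = 6; M33 = 3·(-1) - 2·6 = -3 - 12 = -15; sum of minors = 11.
det A = 3·((-1)·(-8) - (-12)·1) - 2·(6·(-8) - (-12)·3) + (-10)·(6·1 - (-1)·3) = 3·20 - 2·(-12) + (-10)·9 = -6.
So p(s) = det(sI - A) = s^3 + 6s^2 + 11s + 6.
Rational-root test: any integer root divides 6. Testing small divisors, s = -1 works: p(-1) = -1 + 6 + (-11) + 6 = 0, so (s + 1) is a factor.
Dividing, p(s) = (s + 1)(s^2 + 5s + 6).
Factor s^2 + 5s + 6: two numbers with sum -5 and product 6 are -2 and -3, so s^2 + 5s + 6 = (s + 2)(s + 3).
Hence p(s) = (s + 1) (s + 2) (s + 3), with roots -3, -2, -1.
The eigenvalues -3, -2, -1 are distinct and real, so A is diagonalisable and x(t) = e^{At} x(0) = V diag(e^{λ_i t}) V^{-1} x(0), where the columns of V are the eigenvectors.
λ = -3: A - (-3)I = [[6, 2, -10], [6, 2, -12], [3, 1, -5]]. v must be orthogonal to every row; (row 1) × (row 2) = [-4, 12, 0], so take v_1 = [1, -3, 0]^T.
λ = -2: A - (-2)I = [[5, 2, -10], [6, 1, -12], [3, 1, -6]]. v must be orthogonal to every row; (row 1) × (row 2) = [-14, 0, -7], so take v_2 = [-2, 0, -1]^T.
λ = -1: A - (-1)I = [[4, 2, -10], [6, 0, -12], [3, 1, -7]]. v must be orthogonal to every row; (row 1) × (row 2) = [-24, -12, -12], so take v_3 = [2, 1, 1]^T.
V = [v_1 v_2 v_3] = [[1, -2, 2], [-3, 0, 1], [0, -1, 1]] has det V = 1, so V^{-1} = adj(V)/det V = [[1, 0, -2], [3, 1, -7], [3, 1, -6]].
Modal coordinates z(0) = V^{-1} x(0): 1·(-1) + 0·(-1) + (-2)·1 = -3; 3·(-1) + 1·(-1) + (-7)·1 = -11; 3·(-1) + 1·(-1) + (-6)·1 = -10; so z(0) = [-3, -11, -10]^T.
x_2(t) = Σ_i (v_i)_2 · z_i(0) · e^{λ_i t} (row 2 of V times the modal terms).
x_2(0.8) = (-3)·(-3)·e^{-3·0.8} + 0·(-11)·e^{-2·0.8} + 1·(-10)·e^{-1·0.8} = 9·0.090718 + 0·0.201897 + (-10)·0.449329 = -3.6768.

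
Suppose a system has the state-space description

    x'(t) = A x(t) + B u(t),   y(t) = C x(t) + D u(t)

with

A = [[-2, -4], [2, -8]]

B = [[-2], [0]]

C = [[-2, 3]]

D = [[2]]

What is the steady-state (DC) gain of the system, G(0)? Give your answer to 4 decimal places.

2.8333

G(0) = C(-A)^{-1}B + D = -C A^{-1} B + D.
det A = 24, so A^{-1} = (1/24)·adj(A) = [[-1/3, 1/6], [-1/12, -1/12]]
A^{-1} B = [2/3, 1/6]^T
C A^{-1} B = -5/6
G(0) = D - C A^{-1} B = 2 - (-5/6) = 17/6 ≈ 2.8333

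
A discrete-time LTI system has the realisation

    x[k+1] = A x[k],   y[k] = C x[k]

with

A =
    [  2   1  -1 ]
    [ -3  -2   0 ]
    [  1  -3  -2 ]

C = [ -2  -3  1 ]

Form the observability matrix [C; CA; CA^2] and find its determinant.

CA = [[6, 1, 0]]
CA^2 = [[9, 4, -6]]
Observability matrix O = [C; CA; CA^2] = [[-2, -3, 1], [6, 1, 0], [9, 4, -6]]
Expanding along the first row, det(O) = (-2)·(1·(-6) - 0·4) - (-3)·(6·(-6) - 0·9) + 1·(6·4 - 1·9) = (-2)·(-6) - (-3)·(-36) + 1·15 = -81
Since det(O) ≠ 0, rank(O) = 3 and the system is completely observable.

-81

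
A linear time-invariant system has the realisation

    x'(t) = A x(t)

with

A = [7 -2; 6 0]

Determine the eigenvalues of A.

det(sI - A) = s^2 - (tr A)s + det A, with tr A = 7 + 0 = 7 and det A = 7·0 - (-2)·6 = 0 - (-12) = 12.
So p(s) = det(sI - A) = s^2 - 7s + 12.
Factor s^2 - 7s + 12: two numbers with sum 7 and product 12 are 4 and 3, so s^2 - 7s + 12 = (s - 4)(s - 3).
Hence p(s) = (s - 4) (s - 3), with roots 3, 4.
At least one eigenvalue has non-negative real part, so the system is not asymptotically stable.

3, 4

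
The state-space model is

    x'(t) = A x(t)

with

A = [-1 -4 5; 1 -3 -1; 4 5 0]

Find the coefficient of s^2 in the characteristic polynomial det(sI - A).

Expand det(sI - A) for the 3×3 matrix.
p(s) = s^3 + 4s^2 - 8s - 96.
(Check: constant term = det(-A) = (-1)^3 det A = -96; coefficient of s^2 = -tr A = 4.)
The coefficient of s^2 is 4.

4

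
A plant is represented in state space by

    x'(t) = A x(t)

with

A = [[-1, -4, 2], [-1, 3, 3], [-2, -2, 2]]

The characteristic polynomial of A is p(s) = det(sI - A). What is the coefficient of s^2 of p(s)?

Expand det(sI - A) for the 3×3 matrix.
p(s) = s^3 - 4s^2 + 7s - 20.
(Check: constant term = det(-A) = (-1)^3 det A = -20; coefficient of s^2 = -tr A = -4.)
The coefficient of s^2 is -4.

-4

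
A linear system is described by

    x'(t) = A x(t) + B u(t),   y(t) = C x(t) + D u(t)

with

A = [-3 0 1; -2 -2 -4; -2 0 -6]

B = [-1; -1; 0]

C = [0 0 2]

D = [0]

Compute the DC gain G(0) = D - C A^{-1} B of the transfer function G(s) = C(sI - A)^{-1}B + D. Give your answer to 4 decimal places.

0.2000

G(0) = C(-A)^{-1}B + D = -C A^{-1} B + D.
det A = -40, so A^{-1} = (1/-40)·adj(A) = [[-3/10, 0, -1/20], [1/10, -1/2, 7/20], [1/10, 0, -3/20]]
A^{-1} B = [3/10, 2/5, -1/10]^T
C A^{-1} B = -1/5
G(0) = D - C A^{-1} B = 0 - (-1/5) = 1/5 ≈ 0.2000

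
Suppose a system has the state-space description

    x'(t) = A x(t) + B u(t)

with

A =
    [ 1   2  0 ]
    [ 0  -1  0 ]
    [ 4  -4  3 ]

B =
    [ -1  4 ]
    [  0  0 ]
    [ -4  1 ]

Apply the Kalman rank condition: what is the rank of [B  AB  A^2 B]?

2

AB = [[-1, 4], [0, 0], [-16, 19]]
A^2B = [[-1, 4], [0, 0], [-52, 73]]
Controllability matrix C = [B  AB  A^2B] = [[-1, 4, -1, 4, -1, 4], [0, 0, 0, 0, 0, 0], [-4, 1, -16, 19, -52, 73]]
Row 2 of C is identically zero, so rank(C) ≤ 2.
The 2×2 minor from rows 1, 3, columns 1, 2 is (-1)·1 - 4·(-4) = -1 - (-16) = 15 ≠ 0, so rank(C) = 2.
rank(C) = 2 < n = 3, so the pair (A, B) is not completely controllable.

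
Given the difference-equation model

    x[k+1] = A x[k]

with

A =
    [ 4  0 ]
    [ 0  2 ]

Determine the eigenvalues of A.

det(zI - A) = z^2 - (tr A)z + det A, with tr A = 4 + 2 = 6 and det A = 4·2 - 0·0 = 8 - 0 = 8.
So p(z) = det(zI - A) = z^2 - 6z + 8.
Factor z^2 - 6z + 8: two numbers with sum 6 and product 8 are 4 and 2, so z^2 - 6z + 8 = (z - 4)(z - 2).
Hence p(z) = (z - 4) (z - 2), with roots 2, 4.

2, 4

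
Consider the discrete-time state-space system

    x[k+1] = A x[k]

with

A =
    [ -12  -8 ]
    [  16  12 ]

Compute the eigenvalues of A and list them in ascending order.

-4, 4

det(zI - A) = z^2 - (tr A)z + det A, with tr A = (-12) + 12 = 0 and det A = (-12)·12 - (-8)·16 = -144 - (-128) = -16.
So p(z) = det(zI - A) = z^2 - 16.
Factor z^2 - 16: two numbers with sum 0 and product -16 are 4 and -4, so z^2 - 16 = (z - 4)(z + 4).
Hence p(z) = (z - 4) (z + 4), with roots -4, 4.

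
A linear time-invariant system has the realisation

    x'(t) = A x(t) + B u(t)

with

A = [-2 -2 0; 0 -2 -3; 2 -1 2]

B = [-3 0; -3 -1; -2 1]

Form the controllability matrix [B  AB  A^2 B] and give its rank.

AB = [[12, 2], [12, -1], [-7, 3]]
A^2B = [[-48, -2], [-3, -7], [-2, 11]]
Controllability matrix C = [B  AB  A^2B] = [[-3, 0, 12, 2, -48, -2], [-3, -1, 12, -1, -3, -7], [-2, 1, -7, 3, -2, 11]]
Take the 3×3 submatrix of C formed by columns 1, 2, 3: [[-3, 0, 12], [-3, -1, 12], [-2, 1, -7]]. Its determinant is (-3)·((-1)·(-7) - 12·1) - 0·((-3)·(-7) - 12·(-2)) + 12·((-3)·1 - (-1)·(-2)) = (-3)·(-5) - 0·45 + 12·(-5) = -45 ≠ 0.
So rank(C) ≥ 3; since C has 3 rows, rank(C) = 3.
rank(C) = 3 = n, so the pair (A, B) is completely controllable.

3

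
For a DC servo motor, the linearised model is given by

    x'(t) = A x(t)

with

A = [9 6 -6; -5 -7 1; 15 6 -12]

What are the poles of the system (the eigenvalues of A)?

det(sI - A) = s^3 - (tr A)s^2 + (M11 + M22 + M33)s - det A, where Mii is the 2×2 principal minor of A obtained by deleting row i and column i.
tr A = 9 + (-7) + (-12) = -10; M11 = (-7)·(-12) - 1·6 = 84 - 6 = 78; M22 = 9·(-12) - (-6)·15 = -108 - (-90) = -18; M33 = 9·(-7) - 6·(-5) = -63 - (-30) = -33; sum of minors = 27.
det A = 9·((-7)·(-12) - 1·6) - 6·((-5)·(-12) - 1·15) + (-6)·((-5)·6 - (-7)·15) = 9·78 - 6·45 + (-6)·75 = -18.
So p(s) = det(sI - A) = s^3 + 10s^2 + 27s + 18.
Rational-root test: any integer root divides 18. Testing small divisors, s = -1 works: p(-1) = -1 + 10 + (-27) + 18 = 0, so (s + 1) is a factor.
Dividing, p(s) = (s + 1)(s^2 + 9s + 18).
Factor s^2 + 9s + 18: two numbers with sum -9 and product 18 are -3 and -6, so s^2 + 9s + 18 = (s + 3)(s + 6).
Hence p(s) = (s + 1) (s + 3) (s + 6), with roots -6, -3, -1.
All eigenvalues have negative real part, so the system is asymptotically stable.

-6, -3, -1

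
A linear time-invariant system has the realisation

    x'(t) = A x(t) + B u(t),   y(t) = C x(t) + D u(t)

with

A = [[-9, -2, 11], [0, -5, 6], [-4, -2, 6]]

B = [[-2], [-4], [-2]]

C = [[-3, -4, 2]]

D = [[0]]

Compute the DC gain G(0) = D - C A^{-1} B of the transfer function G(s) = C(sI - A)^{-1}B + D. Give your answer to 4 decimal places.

G(0) = C(-A)^{-1}B + D = -C A^{-1} B + D.
det A = -10, so A^{-1} = (1/-10)·adj(A) = [[9/5, 1, -43/10], [12/5, 1, -27/5], [2, 1, -9/2]]
A^{-1} B = [1, 2, 1]^T
C A^{-1} B = -9
G(0) = D - C A^{-1} B = 0 - (-9) = 9

9.0000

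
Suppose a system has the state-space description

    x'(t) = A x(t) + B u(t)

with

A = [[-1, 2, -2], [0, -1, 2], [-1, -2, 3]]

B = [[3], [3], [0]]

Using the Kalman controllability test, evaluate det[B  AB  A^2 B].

AB = [[3], [-3], [-9]]
A^2B = [[9], [-15], [-24]]
Controllability matrix C = [B  AB  A^2B] = [[3, 3, 9], [3, -3, -15], [0, -9, -24]]
Expanding along the first row, det(C) = 3·((-3)·(-24) - (-15)·(-9)) - 3·(3·(-24) - (-15)·0) + 9·(3·(-9) - (-3)·0) = 3·(-63) - 3·(-72) + 9·(-27) = -216
Since det(C) ≠ 0, rank(C) = 3 and the system is completely controllable.

-216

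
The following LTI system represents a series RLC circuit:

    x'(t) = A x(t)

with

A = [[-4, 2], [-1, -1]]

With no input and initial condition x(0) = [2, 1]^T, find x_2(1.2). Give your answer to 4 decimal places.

det(sI - A) = s^2 - (tr A)s + det A, with tr A = (-4) + (-1) = -5 and det A = (-4)·(-1) - 2·(-1) = 4 - (-2) = 6.
So p(s) = det(sI - A) = s^2 + 5s + 6.
Factor s^2 + 5s + 6: two numbers with sum -5 and product 6 are -2 and -3, so s^2 + 5s + 6 = (s + 2)(s + 3).
Hence p(s) = (s + 2) (s + 3), with roots -3, -2.
The eigenvalues -3, -2 are distinct and real, so A is diagonalisable and x(t) = e^{At} x(0) = V diag(e^{λ_i t}) V^{-1} x(0), where the columns of V are the eigenvectors.
λ = -3: A - (-3)I = [[-1, 2], [-1, 2]]. Row 1 gives (-1)·v1 + 2·v2 = 0, so take v_1 = [2, 1]^T.
λ = -2: A - (-2)I = [[-2, 2], [-1, 1]]. Row 1 gives (-2)·v1 + 2·v2 = 0, so take v_2 = [1, 1]^T.
V = [v_1 v_2] = [[2, 1], [1, 1]] has det V = 1, so V^{-1} = adj(V)/det V = [[1, -1], [-1, 2]].
Modal coordinates z(0) = V^{-1} x(0): 1·2 + (-1)·1 = 1; (-1)·2 + 2·1 = 0; so z(0) = [1, 0]^T.
x_2(t) = Σ_i (v_i)_2 · z_i(0) · e^{λ_i t} (row 2 of V times the modal terms).
x_2(1.2) = 1·1·e^{-3·1.2} + 1·0·e^{-2·1.2} = 1·0.027324 + 0·0.090718 = 0.0273.

0.0273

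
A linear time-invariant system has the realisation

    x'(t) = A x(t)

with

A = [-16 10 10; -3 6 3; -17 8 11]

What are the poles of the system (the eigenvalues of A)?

-6, 3, 4

det(sI - A) = s^3 - (tr A)s^2 + (M11 + M22 + M33)s - det A, where Mii is the 2×2 principal minor of A obtained by deleting row i and column i.
tr A = (-16) + 6 + 11 = 1; M11 = 6·11 - 3·8 = 66 - 24 = 42; M22 = (-16)·11 - 10·(-17) = -176 - (-170) = -6; M33 = (-16)·6 - 10·(-3) = -96 - (-30) = -66; sum of minors = -30.
det A = (-16)·(6·11 - 3·8) - 10·((-3)·11 - 3·(-17)) + 10·((-3)·8 - 6·(-17)) = (-16)·42 - 10·18 + 10·78 = -72.
So p(s) = det(sI - A) = s^3 - s^2 - 30s + 72.
Rational-root test: any integer root divides 72. Testing small divisors, s = 3 works: p(3) = 27 + (-9) + (-90) + 72 = 0, so (s - 3) is a factor.
Dividing, p(s) = (s - 3)(s^2 + 2s - 24).
Factor s^2 + 2s - 24: two numbers with sum -2 and product -24 are 4 and -6, so s^2 + 2s - 24 = (s - 4)(s + 6).
Hence p(s) = (s - 4) (s - 3) (s + 6), with roots -6, 3, 4.
At least one eigenvalue has non-negative real part, so the system is not asymptotically stable.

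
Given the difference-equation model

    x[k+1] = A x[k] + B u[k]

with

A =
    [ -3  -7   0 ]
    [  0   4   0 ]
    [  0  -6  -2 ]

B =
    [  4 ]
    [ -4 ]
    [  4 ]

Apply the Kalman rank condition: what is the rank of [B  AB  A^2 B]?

1

AB = [[16], [-16], [16]]
A^2B = [[64], [-64], [64]]
Controllability matrix C = [B  AB  A^2B] = [[4, 16, 64], [-4, -16, -64], [4, 16, 64]]
Every column of C is a scalar multiple of column 1 = [4, -4, 4] (multipliers 1, 4, 16), so the columns span a one-dimensional space.
C ≠ 0, hence rank(C) = 1.
rank(C) = 1 < n = 3, so the pair (A, B) is not completely controllable.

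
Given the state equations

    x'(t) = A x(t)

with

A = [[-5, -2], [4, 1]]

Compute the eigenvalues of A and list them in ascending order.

-3, -1

det(sI - A) = s^2 - (tr A)s + det A, with tr A = (-5) + 1 = -4 and det A = (-5)·1 - (-2)·4 = -5 - (-8) = 3.
So p(s) = det(sI - A) = s^2 + 4s + 3.
Factor s^2 + 4s + 3: two numbers with sum -4 and product 3 are -1 and -3, so s^2 + 4s + 3 = (s + 1)(s + 3).
Hence p(s) = (s + 1) (s + 3), with roots -3, -1.
All eigenvalues have negative real part, so the system is asymptotically stable.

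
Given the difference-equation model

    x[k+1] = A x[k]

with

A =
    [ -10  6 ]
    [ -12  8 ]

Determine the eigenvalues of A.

det(zI - A) = z^2 - (tr A)z + det A, with tr A = (-10) + 8 = -2 and det A = (-10)·8 - 6·(-12) = -80 - (-72) = -8.
So p(z) = det(zI - A) = z^2 + 2z - 8.
Factor z^2 + 2z - 8: two numbers with sum -2 and product -8 are 2 and -4, so z^2 + 2z - 8 = (z - 2)(z + 4).
Hence p(z) = (z - 2) (z + 4), with roots -4, 2.

-4, 2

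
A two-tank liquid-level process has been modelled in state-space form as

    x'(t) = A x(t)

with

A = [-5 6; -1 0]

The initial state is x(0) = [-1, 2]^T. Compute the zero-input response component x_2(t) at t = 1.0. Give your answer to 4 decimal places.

0.6984

det(sI - A) = s^2 - (tr A)s + det A, with tr A = (-5) + 0 = -5 and det A = (-5)·0 - 6·(-1) = 0 - (-6) = 6.
So p(s) = det(sI - A) = s^2 + 5s + 6.
Factor s^2 + 5s + 6: two numbers with sum -5 and product 6 are -2 and -3, so s^2 + 5s + 6 = (s + 2)(s + 3).
Hence p(s) = (s + 2) (s + 3), with roots -3, -2.
The eigenvalues -3, -2 are distinct and real, so A is diagonalisable and x(t) = e^{At} x(0) = V diag(e^{λ_i t}) V^{-1} x(0), where the columns of V are the eigenvectors.
λ = -3: A - (-3)I = [[-2, 6], [-1, 3]]. Row 1 gives (-2)·v1 + 6·v2 = 0, so take v_1 = [3, 1]^T.
λ = -2: A - (-2)I = [[-3, 6], [-1, 2]]. Row 1 gives (-3)·v1 + 6·v2 = 0, so take v_2 = [-2, -1]^T.
V = [v_1 v_2] = [[3, -2], [1, -1]] has det V = -1, so V^{-1} = adj(V)/det V = [[1, -2], [1, -3]].
Modal coordinates z(0) = V^{-1} x(0): 1·(-1) + (-2)·2 = -5; 1·(-1) + (-3)·2 = -7; so z(0) = [-5, -7]^T.
x_2(t) = Σ_i (v_i)_2 · z_i(0) · e^{λ_i t} (row 2 of V times the modal terms).
x_2(1.0) = 1·(-5)·e^{-3·1.0} + (-1)·(-7)·e^{-2·1.0} = (-5)·0.049787 + 7·0.135335 = 0.6984.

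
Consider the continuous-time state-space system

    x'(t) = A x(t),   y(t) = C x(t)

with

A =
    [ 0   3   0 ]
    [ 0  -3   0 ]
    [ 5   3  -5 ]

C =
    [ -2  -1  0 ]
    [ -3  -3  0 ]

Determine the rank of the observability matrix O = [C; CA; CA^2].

CA = [[0, -3, 0], [0, 0, 0]]
CA^2 = [[0, 9, 0], [0, 0, 0]]
Observability matrix O = [C; CA; CA^2] = [[-2, -1, 0], [-3, -3, 0], [0, -3, 0], [0, 0, 0], [0, 9, 0], [0, 0, 0]]
Column 3 of O is identically zero, so rank(O) ≤ 2.
The 2×2 minor from rows 1, 2, columns 1, 2 is (-2)·(-3) - (-1)·(-3) = 6 - 3 = 3 ≠ 0, so rank(O) = 2.
rank(O) = 2 < n = 3, so the pair (A, C) is not completely observable.

2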